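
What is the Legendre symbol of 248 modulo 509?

1

(248 / 509)
  = -(31 / 509)    [509 ≡ 5 mod 8 ⇒ (2 / 509)^3 = -1]
  = -(509 / 31)    [QR: 509 ≡ 1 mod 4, sign kept]
  = -(13 / 31)    [509 ≡ 13 mod 31]
  = -(31 / 13)    [QR: 13 ≡ 1 mod 4, sign kept]
  = -(5 / 13)    [31 ≡ 5 mod 13]
  = -(13 / 5)    [QR: 5 ≡ 1 mod 4, sign kept]
  = -(3 / 5)    [13 ≡ 3 mod 5]
  = -(5 / 3)    [QR: 5 ≡ 1 mod 4, sign kept]
  = -(2 / 3)    [5 ≡ 2 mod 3]
  = (1 / 3)    [3 ≡ 3 mod 8 ⇒ (2 / 3) = -1]
  = 1    [(1 / 3) = 1]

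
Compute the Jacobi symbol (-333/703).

(-333/703)
  = (370/703)    [-333 ≡ 370 mod 703]
  = (185/703)    [703 ≡ 7 mod 8 ⇒ (2/703) = +1]
  = (703/185)    [QR: 185 ≡ 1 mod 4, sign kept]
  = (148/185)    [703 ≡ 148 mod 185]
  = (37/185)    [185 ≡ 1 mod 8 ⇒ (2/185)^2 = +1]
  = (185/37)    [QR: 37 ≡ 1 mod 4, sign kept]
  = (0/37)    [185 ≡ 0 mod 37]
  = 0    [numerator 0, gcd > 1]

0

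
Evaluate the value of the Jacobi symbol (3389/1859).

1

(3389/1859)
  = (1530/1859)    [3389 ≡ 1530 mod 1859]
  = -(765/1859)    [1859 ≡ 3 mod 8 ⇒ (2/1859) = -1]
  = -(1859/765)    [QR: 765 ≡ 1 mod 4, sign kept]
  = -(329/765)    [1859 ≡ 329 mod 765]
  = -(765/329)    [QR: 329 ≡ 1 mod 4, sign kept]
  = -(107/329)    [765 ≡ 107 mod 329]
  = -(329/107)    [QR: 329 ≡ 1 mod 4, sign kept]
  = -(8/107)    [329 ≡ 8 mod 107]
  = (1/107)    [107 ≡ 3 mod 8 ⇒ (2/107)^3 = -1]
  = 1    [(1/107) = 1]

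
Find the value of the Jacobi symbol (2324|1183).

(2324|1183)
  = (1141|1183)    [2324 ≡ 1141 mod 1183]
  = (1183|1141)    [QR: 1141 ≡ 1 mod 4, sign kept]
  = (42|1141)    [1183 ≡ 42 mod 1141]
  = -(21|1141)    [1141 ≡ 5 mod 8 ⇒ (2|1141) = -1]
  = -(1141|21)    [QR: 21 ≡ 1 mod 4, sign kept]
  = -(7|21)    [1141 ≡ 7 mod 21]
  = -(21|7)    [QR: 21 ≡ 1 mod 4, sign kept]
  = -(0|7)    [21 ≡ 0 mod 7]
  = 0    [numerator 0, gcd > 1]

0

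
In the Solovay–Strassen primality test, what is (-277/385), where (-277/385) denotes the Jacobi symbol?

1

(-277/385)
  = (108/385)    [-277 ≡ 108 mod 385]
  = (27/385)    [385 ≡ 1 mod 8 ⇒ (2/385)^2 = +1]
  = (385/27)    [QR: 385 ≡ 1 mod 4, sign kept]
  = (7/27)    [385 ≡ 7 mod 27]
  = -(27/7)    [QR: both ≡ 3 mod 4, sign flips]
  = -(6/7)    [27 ≡ 6 mod 7]
  = -(3/7)    [7 ≡ 7 mod 8 ⇒ (2/7) = +1]
  = (7/3)    [QR: both ≡ 3 mod 4, sign flips]
  = (1/3)    [7 ≡ 1 mod 3]
  = 1    [(1/3) = 1]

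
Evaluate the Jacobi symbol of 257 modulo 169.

1

(257/169)
  = (88/169)    [257 ≡ 88 mod 169]
  = (11/169)    [169 ≡ 1 mod 8 ⇒ (2/169)^3 = +1]
  = (169/11)    [QR: 169 ≡ 1 mod 4, sign kept]
  = (4/11)    [169 ≡ 4 mod 11]
  = (1/11)    [11 ≡ 3 mod 8 ⇒ (2/11)^2 = +1]
  = 1    [(1/11) = 1]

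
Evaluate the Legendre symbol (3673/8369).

(3673/8369)
  = (8369/3673)    [QR: 3673 ≡ 1 mod 4, sign kept]
  = (1023/3673)    [8369 ≡ 1023 mod 3673]
  = (3673/1023)    [QR: 3673 ≡ 1 mod 4, sign kept]
  = (604/1023)    [3673 ≡ 604 mod 1023]
  = (151/1023)    [1023 ≡ 7 mod 8 ⇒ (2/1023)^2 = +1]
  = -(1023/151)    [QR: both ≡ 3 mod 4, sign flips]
  = -(117/151)    [1023 ≡ 117 mod 151]
  = -(151/117)    [QR: 117 ≡ 1 mod 4, sign kept]
  = -(34/117)    [151 ≡ 34 mod 117]
  = (17/117)    [117 ≡ 5 mod 8 ⇒ (2/117) = -1]
  = (117/17)    [QR: 17 ≡ 1 mod 4, sign kept]
  = (15/17)    [117 ≡ 15 mod 17]
  = (17/15)    [QR: 17 ≡ 1 mod 4, sign kept]
  = (2/15)    [17 ≡ 2 mod 15]
  = (1/15)    [15 ≡ 7 mod 8 ⇒ (2/15) = +1]
  = 1    [(1/15) = 1]

1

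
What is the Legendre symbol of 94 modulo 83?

1

(94/83)
  = (11/83)    [94 ≡ 11 mod 83]
  = -(83/11)    [QR: both ≡ 3 mod 4, sign flips]
  = -(6/11)    [83 ≡ 6 mod 11]
  = (3/11)    [11 ≡ 3 mod 8 ⇒ (2/11) = -1]
  = -(11/3)    [QR: both ≡ 3 mod 4, sign flips]
  = -(2/3)    [11 ≡ 2 mod 3]
  = (1/3)    [3 ≡ 3 mod 8 ⇒ (2/3) = -1]
  = 1    [(1/3) = 1]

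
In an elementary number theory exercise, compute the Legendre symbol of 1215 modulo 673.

-1

(1215 / 673)
  = (542 / 673)    [1215 ≡ 542 mod 673]
  = (271 / 673)    [673 ≡ 1 mod 8 ⇒ (2 / 673) = +1]
  = (673 / 271)    [QR: 673 ≡ 1 mod 4, sign kept]
  = (131 / 271)    [673 ≡ 131 mod 271]
  = -(271 / 131)    [QR: both ≡ 3 mod 4, sign flips]
  = -(9 / 131)    [271 ≡ 9 mod 131]
  = -(131 / 9)    [QR: 9 ≡ 1 mod 4, sign kept]
  = -(5 / 9)    [131 ≡ 5 mod 9]
  = -(9 / 5)    [QR: 5 ≡ 1 mod 4, sign kept]
  = -(4 / 5)    [9 ≡ 4 mod 5]
  = -(1 / 5)    [5 ≡ 5 mod 8 ⇒ (2 / 5)^2 = +1]
  = -1    [(1 / 5) = 1]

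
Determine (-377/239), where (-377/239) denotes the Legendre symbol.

1

Reduce the numerator: -377 ≡ 101 (mod 239), so (-377/239) = (101/239).
101 ≡ 1 (mod 4), so quadratic reciprocity gives (101/239) = (239/101). Reduce: 239 ≡ 37 (mod 101). Now have (37/101).
37 ≡ 1 (mod 4), so quadratic reciprocity gives (37/101) = (101/37). Reduce: 101 ≡ 27 (mod 37). Now have (27/37).
37 ≡ 1 (mod 4), so quadratic reciprocity gives (27/37) = (37/27). Reduce: 37 ≡ 10 (mod 27). Now have (10/27).
Factor out 2: 10 = 2·5. Since 27 ≡ 3 (mod 8), (2/27) = -1. Now have -(5/27).
5 ≡ 1 (mod 4), so quadratic reciprocity gives (5/27) = (27/5). Reduce: 27 ≡ 2 (mod 5). Now have -(2/5).
Factor out 2: 2 = 2. Since 5 ≡ 5 (mod 8), (2/5) = -1. Now have (1/5).
(1/5) = 1. Collecting the sign factors: 1.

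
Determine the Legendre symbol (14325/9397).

Reduce the numerator: 14325 ≡ 4928 (mod 9397), so (14325/9397) = (4928/9397).
Factor out 2: 4928 = 2^6·77. Since 9397 ≡ 5 (mod 8), (2/9397) = -1, and (2/9397)^6 = +1. Now have (77/9397).
77 ≡ 1 (mod 4), so quadratic reciprocity gives (77/9397) = (9397/77). Reduce: 9397 ≡ 3 (mod 77). Now have (3/77).
77 ≡ 1 (mod 4), so quadratic reciprocity gives (3/77) = (77/3). Reduce: 77 ≡ 2 (mod 3). Now have (2/3).
Factor out 2: 2 = 2. Since 3 ≡ 3 (mod 8), (2/3) = -1. Now have -(1/3).
(1/3) = 1. Collecting the sign factors: -1.

-1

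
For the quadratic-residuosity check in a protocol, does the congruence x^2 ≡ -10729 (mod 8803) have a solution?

no

Reduce the numerator: -10729 ≡ 6877 (mod 8803), so (-10729|8803) = (6877|8803).
6877 ≡ 1 (mod 4), so quadratic reciprocity gives (6877|8803) = (8803|6877). Reduce: 8803 ≡ 1926 (mod 6877). Now have (1926|6877).
Factor out 2: 1926 = 2·963. Since 6877 ≡ 5 (mod 8), (2|6877) = -1. Now have -(963|6877).
6877 ≡ 1 (mod 4), so quadratic reciprocity gives (963|6877) = (6877|963). Reduce: 6877 ≡ 136 (mod 963). Now have -(136|963).
Factor out 2: 136 = 2^3·17. Since 963 ≡ 3 (mod 8), (2|963) = -1, and (2|963)^3 = -1. Now have (17|963).
17 ≡ 1 (mod 4), so quadratic reciprocity gives (17|963) = (963|17). Reduce: 963 ≡ 11 (mod 17). Now have (11|17).
17 ≡ 1 (mod 4), so quadratic reciprocity gives (11|17) = (17|11). Reduce: 17 ≡ 6 (mod 11). Now have (6|11).
Factor out 2: 6 = 2·3. Since 11 ≡ 3 (mod 8), (2|11) = -1. Now have -(3|11).
Both 3 ≡ 3 and 11 ≡ 3 (mod 4), so reciprocity gives (3|11) = -(11|3). Reduce: 11 ≡ 2 (mod 3). Now have (2|3).
Factor out 2: 2 = 2. Since 3 ≡ 3 (mod 8), (2|3) = -1. Now have -(1|3).
(1|3) = 1. Collecting the sign factors: -1.
(-10729|8803) = -1, and 8803 is prime, so -10729 is not a quadratic residue mod 8803.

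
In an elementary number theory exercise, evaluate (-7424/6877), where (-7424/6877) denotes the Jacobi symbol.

Reduce the numerator: -7424 ≡ 6330 (mod 6877), so (-7424/6877) = (6330/6877).
Factor out 2: 6330 = 2·3165. Since 6877 ≡ 5 (mod 8), (2/6877) = -1. Now have -(3165/6877).
3165 ≡ 1 (mod 4), so quadratic reciprocity gives (3165/6877) = (6877/3165). Reduce: 6877 ≡ 547 (mod 3165). Now have -(547/3165).
3165 ≡ 1 (mod 4), so quadratic reciprocity gives (547/3165) = (3165/547). Reduce: 3165 ≡ 430 (mod 547). Now have -(430/547).
Factor out 2: 430 = 2·215. Since 547 ≡ 3 (mod 8), (2/547) = -1. Now have (215/547).
Both 215 ≡ 3 and 547 ≡ 3 (mod 4), so reciprocity gives (215/547) = -(547/215). Reduce: 547 ≡ 117 (mod 215). Now have -(117/215).
117 ≡ 1 (mod 4), so quadratic reciprocity gives (117/215) = (215/117). Reduce: 215 ≡ 98 (mod 117). Now have -(98/117).
Factor out 2: 98 = 2·49. Since 117 ≡ 5 (mod 8), (2/117) = -1. Now have (49/117).
49 ≡ 1 (mod 4), so quadratic reciprocity gives (49/117) = (117/49). Reduce: 117 ≡ 19 (mod 49). Now have (19/49).
49 ≡ 1 (mod 4), so quadratic reciprocity gives (19/49) = (49/19). Reduce: 49 ≡ 11 (mod 19). Now have (11/19).
Both 11 ≡ 3 and 19 ≡ 3 (mod 4), so reciprocity gives (11/19) = -(19/11). Reduce: 19 ≡ 8 (mod 11). Now have -(8/11).
Factor out 2: 8 = 2^3. Since 11 ≡ 3 (mod 8), (2/11) = -1, and (2/11)^3 = -1. Now have (1/11).
(1/11) = 1. Collecting the sign factors: 1.

1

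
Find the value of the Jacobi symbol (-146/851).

(-146/851)
  = -(146/851)    [851 ≡ 3 mod 4 ⇒ (-1/851) = -1]
  = (73/851)    [851 ≡ 3 mod 8 ⇒ (2/851) = -1]
  = (851/73)    [QR: 73 ≡ 1 mod 4, sign kept]
  = (48/73)    [851 ≡ 48 mod 73]
  = (3/73)    [73 ≡ 1 mod 8 ⇒ (2/73)^4 = +1]
  = (73/3)    [QR: 73 ≡ 1 mod 4, sign kept]
  = (1/3)    [73 ≡ 1 mod 3]
  = 1    [(1/3) = 1]

1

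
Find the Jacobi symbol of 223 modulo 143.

-1

(223|143)
  = (80|143)    [223 ≡ 80 mod 143]
  = (5|143)    [143 ≡ 7 mod 8 ⇒ (2|143)^4 = +1]
  = (143|5)    [QR: 5 ≡ 1 mod 4, sign kept]
  = (3|5)    [143 ≡ 3 mod 5]
  = (5|3)    [QR: 5 ≡ 1 mod 4, sign kept]
  = (2|3)    [5 ≡ 2 mod 3]
  = -(1|3)    [3 ≡ 3 mod 8 ⇒ (2|3) = -1]
  = -1    [(1|3) = 1]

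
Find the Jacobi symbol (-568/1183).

(-568/1183)
  = (615/1183)    [-568 ≡ 615 mod 1183]
  = -(1183/615)    [QR: both ≡ 3 mod 4, sign flips]
  = -(568/615)    [1183 ≡ 568 mod 615]
  = -(71/615)    [615 ≡ 7 mod 8 ⇒ (2/615)^3 = +1]
  = (615/71)    [QR: both ≡ 3 mod 4, sign flips]
  = (47/71)    [615 ≡ 47 mod 71]
  = -(71/47)    [QR: both ≡ 3 mod 4, sign flips]
  = -(24/47)    [71 ≡ 24 mod 47]
  = -(3/47)    [47 ≡ 7 mod 8 ⇒ (2/47)^3 = +1]
  = (47/3)    [QR: both ≡ 3 mod 4, sign flips]
  = (2/3)    [47 ≡ 2 mod 3]
  = -(1/3)    [3 ≡ 3 mod 8 ⇒ (2/3) = -1]
  = -1    [(1/3) = 1]

-1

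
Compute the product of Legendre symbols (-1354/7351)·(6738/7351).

-1

By multiplicativity, (-1354·6738/7351) = (-1354/7351)·(6738/7351).
First factor (-1354/7351):
Reduce the numerator: -1354 ≡ 5997 (mod 7351), so (-1354/7351) = (5997/7351).
5997 ≡ 1 (mod 4), so quadratic reciprocity gives (5997/7351) = (7351/5997). Reduce: 7351 ≡ 1354 (mod 5997). Now have (1354/5997).
Factor out 2: 1354 = 2·677. Since 5997 ≡ 5 (mod 8), (2/5997) = -1. Now have -(677/5997).
677 ≡ 1 (mod 4), so quadratic reciprocity gives (677/5997) = (5997/677). Reduce: 5997 ≡ 581 (mod 677). Now have -(581/677).
581 ≡ 1 (mod 4), so quadratic reciprocity gives (581/677) = (677/581). Reduce: 677 ≡ 96 (mod 581). Now have -(96/581).
Factor out 2: 96 = 2^5·3. Since 581 ≡ 5 (mod 8), (2/581) = -1, and (2/581)^5 = -1. Now have (3/581).
581 ≡ 1 (mod 4), so quadratic reciprocity gives (3/581) = (581/3). Reduce: 581 ≡ 2 (mod 3). Now have (2/3).
Factor out 2: 2 = 2. Since 3 ≡ 3 (mod 8), (2/3) = -1. Now have -(1/3).
(1/3) = 1. Collecting the sign factors: -1.
Second factor (6738/7351):
Factor out 2: 6738 = 2·3369. Since 7351 ≡ 7 (mod 8), (2/7351) = +1. Now have (3369/7351).
3369 ≡ 1 (mod 4), so quadratic reciprocity gives (3369/7351) = (7351/3369). Reduce: 7351 ≡ 613 (mod 3369). Now have (613/3369).
613 ≡ 1 (mod 4), so quadratic reciprocity gives (613/3369) = (3369/613). Reduce: 3369 ≡ 304 (mod 613). Now have (304/613).
Factor out 2: 304 = 2^4·19. Since 613 ≡ 5 (mod 8), (2/613) = -1, and (2/613)^4 = +1. Now have (19/613).
613 ≡ 1 (mod 4), so quadratic reciprocity gives (19/613) = (613/19). Reduce: 613 ≡ 5 (mod 19). Now have (5/19).
5 ≡ 1 (mod 4), so quadratic reciprocity gives (5/19) = (19/5). Reduce: 19 ≡ 4 (mod 5). Now have (4/5).
Factor out 2: 4 = 2^2. Since 5 ≡ 5 (mod 8), (2/5) = -1, and (2/5)^2 = +1. Now have (1/5).
(1/5) = 1. Collecting the sign factors: 1.
Product: (-1)·(1) = -1.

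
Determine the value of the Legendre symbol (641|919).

(641|919)
  = (919|641)    [QR: 641 ≡ 1 mod 4, sign kept]
  = (278|641)    [919 ≡ 278 mod 641]
  = (139|641)    [641 ≡ 1 mod 8 ⇒ (2|641) = +1]
  = (641|139)    [QR: 641 ≡ 1 mod 4, sign kept]
  = (85|139)    [641 ≡ 85 mod 139]
  = (139|85)    [QR: 85 ≡ 1 mod 4, sign kept]
  = (54|85)    [139 ≡ 54 mod 85]
  = -(27|85)    [85 ≡ 5 mod 8 ⇒ (2|85) = -1]
  = -(85|27)    [QR: 85 ≡ 1 mod 4, sign kept]
  = -(4|27)    [85 ≡ 4 mod 27]
  = -(1|27)    [27 ≡ 3 mod 8 ⇒ (2|27)^2 = +1]
  = -1    [(1|27) = 1]

-1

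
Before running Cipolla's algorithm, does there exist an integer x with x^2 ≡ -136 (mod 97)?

(-136/97)
  = (136/97)    [97 ≡ 1 mod 4 ⇒ (-1/97) = +1]
  = (39/97)    [136 ≡ 39 mod 97]
  = (97/39)    [QR: 97 ≡ 1 mod 4, sign kept]
  = (19/39)    [97 ≡ 19 mod 39]
  = -(39/19)    [QR: both ≡ 3 mod 4, sign flips]
  = -(1/19)    [39 ≡ 1 mod 19]
  = -1    [(1/19) = 1]
The Legendre symbol is -1, so x^2 ≡ -136 (mod 97) has no solution.

no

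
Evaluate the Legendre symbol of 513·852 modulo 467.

-1

By multiplicativity, (513·852 / 467) = (513 / 467)·(852 / 467).
First factor (513 / 467):
(513 / 467)
  = (46 / 467)    [513 ≡ 46 mod 467]
  = -(23 / 467)    [467 ≡ 3 mod 8 ⇒ (2 / 467) = -1]
  = (467 / 23)    [QR: both ≡ 3 mod 4, sign flips]
  = (7 / 23)    [467 ≡ 7 mod 23]
  = -(23 / 7)    [QR: both ≡ 3 mod 4, sign flips]
  = -(2 / 7)    [23 ≡ 2 mod 7]
  = -(1 / 7)    [7 ≡ 7 mod 8 ⇒ (2 / 7) = +1]
  = -1    [(1 / 7) = 1]
Second factor (852 / 467):
(852 / 467)
  = (385 / 467)    [852 ≡ 385 mod 467]
  = (467 / 385)    [QR: 385 ≡ 1 mod 4, sign kept]
  = (82 / 385)    [467 ≡ 82 mod 385]
  = (41 / 385)    [385 ≡ 1 mod 8 ⇒ (2 / 385) = +1]
  = (385 / 41)    [QR: 41 ≡ 1 mod 4, sign kept]
  = (16 / 41)    [385 ≡ 16 mod 41]
  = (1 / 41)    [41 ≡ 1 mod 8 ⇒ (2 / 41)^4 = +1]
  = 1    [(1 / 41) = 1]
Product: (-1)·(1) = -1.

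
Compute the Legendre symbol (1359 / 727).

-1

(1359 / 727)
  = (632 / 727)    [1359 ≡ 632 mod 727]
  = (79 / 727)    [727 ≡ 7 mod 8 ⇒ (2 / 727)^3 = +1]
  = -(727 / 79)    [QR: both ≡ 3 mod 4, sign flips]
  = -(16 / 79)    [727 ≡ 16 mod 79]
  = -(1 / 79)    [79 ≡ 7 mod 8 ⇒ (2 / 79)^4 = +1]
  = -1    [(1 / 79) = 1]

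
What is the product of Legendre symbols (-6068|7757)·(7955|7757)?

-1

By multiplicativity, (-6068·7955|7757) = (-6068|7757)·(7955|7757).
First factor (-6068|7757):
(-6068|7757)
  = (1689|7757)    [-6068 ≡ 1689 mod 7757]
  = (7757|1689)    [QR: 1689 ≡ 1 mod 4, sign kept]
  = (1001|1689)    [7757 ≡ 1001 mod 1689]
  = (1689|1001)    [QR: 1001 ≡ 1 mod 4, sign kept]
  = (688|1001)    [1689 ≡ 688 mod 1001]
  = (43|1001)    [1001 ≡ 1 mod 8 ⇒ (2|1001)^4 = +1]
  = (1001|43)    [QR: 1001 ≡ 1 mod 4, sign kept]
  = (12|43)    [1001 ≡ 12 mod 43]
  = (3|43)    [43 ≡ 3 mod 8 ⇒ (2|43)^2 = +1]
  = -(43|3)    [QR: both ≡ 3 mod 4, sign flips]
  = -(1|3)    [43 ≡ 1 mod 3]
  = -1    [(1|3) = 1]
Second factor (7955|7757):
(7955|7757)
  = (198|7757)    [7955 ≡ 198 mod 7757]
  = -(99|7757)    [7757 ≡ 5 mod 8 ⇒ (2|7757) = -1]
  = -(7757|99)    [QR: 7757 ≡ 1 mod 4, sign kept]
  = -(35|99)    [7757 ≡ 35 mod 99]
  = (99|35)    [QR: both ≡ 3 mod 4, sign flips]
  = (29|35)    [99 ≡ 29 mod 35]
  = (35|29)    [QR: 29 ≡ 1 mod 4, sign kept]
  = (6|29)    [35 ≡ 6 mod 29]
  = -(3|29)    [29 ≡ 5 mod 8 ⇒ (2|29) = -1]
  = -(29|3)    [QR: 29 ≡ 1 mod 4, sign kept]
  = -(2|3)    [29 ≡ 2 mod 3]
  = (1|3)    [3 ≡ 3 mod 8 ⇒ (2|3) = -1]
  = 1    [(1|3) = 1]
Product: (-1)·(1) = -1.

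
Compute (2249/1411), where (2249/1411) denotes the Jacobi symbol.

Reduce the numerator: 2249 ≡ 838 (mod 1411), so (2249/1411) = (838/1411).
Factor out 2: 838 = 2·419. Since 1411 ≡ 3 (mod 8), (2/1411) = -1. Now have -(419/1411).
Both 419 ≡ 3 and 1411 ≡ 3 (mod 4), so reciprocity gives (419/1411) = -(1411/419). Reduce: 1411 ≡ 154 (mod 419). Now have (154/419).
Factor out 2: 154 = 2·77. Since 419 ≡ 3 (mod 8), (2/419) = -1. Now have -(77/419).
77 ≡ 1 (mod 4), so quadratic reciprocity gives (77/419) = (419/77). Reduce: 419 ≡ 34 (mod 77). Now have -(34/77).
Factor out 2: 34 = 2·17. Since 77 ≡ 5 (mod 8), (2/77) = -1. Now have (17/77).
17 ≡ 1 (mod 4), so quadratic reciprocity gives (17/77) = (77/17). Reduce: 77 ≡ 9 (mod 17). Now have (9/17).
9 ≡ 1 (mod 4), so quadratic reciprocity gives (9/17) = (17/9). Reduce: 17 ≡ 8 (mod 9). Now have (8/9).
Factor out 2: 8 = 2^3. Since 9 ≡ 1 (mod 8), (2/9) = +1, and (2/9)^3 = +1. Now have (1/9).
(1/9) = 1. Collecting the sign factors: 1.

1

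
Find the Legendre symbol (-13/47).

1

(-13/47)
  = (34/47)    [-13 ≡ 34 mod 47]
  = (17/47)    [47 ≡ 7 mod 8 ⇒ (2/47) = +1]
  = (47/17)    [QR: 17 ≡ 1 mod 4, sign kept]
  = (13/17)    [47 ≡ 13 mod 17]
  = (17/13)    [QR: 13 ≡ 1 mod 4, sign kept]
  = (4/13)    [17 ≡ 4 mod 13]
  = (1/13)    [13 ≡ 5 mod 8 ⇒ (2/13)^2 = +1]
  = 1    [(1/13) = 1]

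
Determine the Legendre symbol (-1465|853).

Pull out -1: (-1465|853) = (-1|853)·(1465|853). Since 853 ≡ 1 (mod 4), (-1|853) = +1. Now have (1465|853).
Reduce the numerator: 1465 ≡ 612 (mod 853), so (1465|853) = (612|853).
Factor out 2: 612 = 2^2·153. Since 853 ≡ 5 (mod 8), (2|853) = -1, and (2|853)^2 = +1. Now have (153|853).
153 ≡ 1 (mod 4), so quadratic reciprocity gives (153|853) = (853|153). Reduce: 853 ≡ 88 (mod 153). Now have (88|153).
Factor out 2: 88 = 2^3·11. Since 153 ≡ 1 (mod 8), (2|153) = +1, and (2|153)^3 = +1. Now have (11|153).
153 ≡ 1 (mod 4), so quadratic reciprocity gives (11|153) = (153|11). Reduce: 153 ≡ 10 (mod 11). Now have (10|11).
Factor out 2: 10 = 2·5. Since 11 ≡ 3 (mod 8), (2|11) = -1. Now have -(5|11).
5 ≡ 1 (mod 4), so quadratic reciprocity gives (5|11) = (11|5). Reduce: 11 ≡ 1 (mod 5). Now have -(1|5).
(1|5) = 1. Collecting the sign factors: -1.

-1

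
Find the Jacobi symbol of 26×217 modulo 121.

By multiplicativity, (26·217 / 121) = (26 / 121)·(217 / 121).
First factor (26 / 121):
Factor out 2: 26 = 2·13. Since 121 ≡ 1 (mod 8), (2 / 121) = +1. Now have (13 / 121).
13 ≡ 1 (mod 4), so quadratic reciprocity gives (13 / 121) = (121 / 13). Reduce: 121 ≡ 4 (mod 13). Now have (4 / 13).
Factor out 2: 4 = 2^2. Since 13 ≡ 5 (mod 8), (2 / 13) = -1, and (2 / 13)^2 = +1. Now have (1 / 13).
(1 / 13) = 1. Collecting the sign factors: 1.
Second factor (217 / 121):
Reduce the numerator: 217 ≡ 96 (mod 121), so (217 / 121) = (96 / 121).
Factor out 2: 96 = 2^5·3. Since 121 ≡ 1 (mod 8), (2 / 121) = +1, and (2 / 121)^5 = +1. Now have (3 / 121).
121 ≡ 1 (mod 4), so quadratic reciprocity gives (3 / 121) = (121 / 3). Reduce: 121 ≡ 1 (mod 3). Now have (1 / 3).
(1 / 3) = 1. Collecting the sign factors: 1.
Product: (1)·(1) = 1.

1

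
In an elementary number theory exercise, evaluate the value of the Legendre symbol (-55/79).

-1

Reduce the numerator: -55 ≡ 24 (mod 79), so (-55/79) = (24/79).
Factor out 2: 24 = 2^3·3. Since 79 ≡ 7 (mod 8), (2/79) = +1, and (2/79)^3 = +1. Now have (3/79).
Both 3 ≡ 3 and 79 ≡ 3 (mod 4), so reciprocity gives (3/79) = -(79/3). Reduce: 79 ≡ 1 (mod 3). Now have -(1/3).
(1/3) = 1. Collecting the sign factors: -1.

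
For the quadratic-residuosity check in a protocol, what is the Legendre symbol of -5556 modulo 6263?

1

Pull out -1: (-5556|6263) = (-1|6263)·(5556|6263). Since 6263 ≡ 3 (mod 4), (-1|6263) = -1. Now have -(5556|6263).
Factor out 2: 5556 = 2^2·1389. Since 6263 ≡ 7 (mod 8), (2|6263) = +1, and (2|6263)^2 = +1. Now have -(1389|6263).
1389 ≡ 1 (mod 4), so quadratic reciprocity gives (1389|6263) = (6263|1389). Reduce: 6263 ≡ 707 (mod 1389). Now have -(707|1389).
1389 ≡ 1 (mod 4), so quadratic reciprocity gives (707|1389) = (1389|707). Reduce: 1389 ≡ 682 (mod 707). Now have -(682|707).
Factor out 2: 682 = 2·341. Since 707 ≡ 3 (mod 8), (2|707) = -1. Now have (341|707).
341 ≡ 1 (mod 4), so quadratic reciprocity gives (341|707) = (707|341). Reduce: 707 ≡ 25 (mod 341). Now have (25|341).
25 ≡ 1 (mod 4), so quadratic reciprocity gives (25|341) = (341|25). Reduce: 341 ≡ 16 (mod 25). Now have (16|25).
Factor out 2: 16 = 2^4. Since 25 ≡ 1 (mod 8), (2|25) = +1, and (2|25)^4 = +1. Now have (1|25).
(1|25) = 1. Collecting the sign factors: 1.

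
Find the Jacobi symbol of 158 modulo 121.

1

(158/121)
  = (37/121)    [158 ≡ 37 mod 121]
  = (121/37)    [QR: 37 ≡ 1 mod 4, sign kept]
  = (10/37)    [121 ≡ 10 mod 37]
  = -(5/37)    [37 ≡ 5 mod 8 ⇒ (2/37) = -1]
  = -(37/5)    [QR: 5 ≡ 1 mod 4, sign kept]
  = -(2/5)    [37 ≡ 2 mod 5]
  = (1/5)    [5 ≡ 5 mod 8 ⇒ (2/5) = -1]
  = 1    [(1/5) = 1]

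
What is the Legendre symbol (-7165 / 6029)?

-1

Pull out -1: (-7165 / 6029) = (-1 / 6029)·(7165 / 6029). Since 6029 ≡ 1 (mod 4), (-1 / 6029) = +1. Now have (7165 / 6029).
Reduce the numerator: 7165 ≡ 1136 (mod 6029), so (7165 / 6029) = (1136 / 6029).
Factor out 2: 1136 = 2^4·71. Since 6029 ≡ 5 (mod 8), (2 / 6029) = -1, and (2 / 6029)^4 = +1. Now have (71 / 6029).
6029 ≡ 1 (mod 4), so quadratic reciprocity gives (71 / 6029) = (6029 / 71). Reduce: 6029 ≡ 65 (mod 71). Now have (65 / 71).
65 ≡ 1 (mod 4), so quadratic reciprocity gives (65 / 71) = (71 / 65). Reduce: 71 ≡ 6 (mod 65). Now have (6 / 65).
Factor out 2: 6 = 2·3. Since 65 ≡ 1 (mod 8), (2 / 65) = +1. Now have (3 / 65).
65 ≡ 1 (mod 4), so quadratic reciprocity gives (3 / 65) = (65 / 3). Reduce: 65 ≡ 2 (mod 3). Now have (2 / 3).
Factor out 2: 2 = 2. Since 3 ≡ 3 (mod 8), (2 / 3) = -1. Now have -(1 / 3).
(1 / 3) = 1. Collecting the sign factors: -1.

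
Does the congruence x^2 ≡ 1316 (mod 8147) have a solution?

Factor out 2: 1316 = 2^2·329. Since 8147 ≡ 3 (mod 8), (2/8147) = -1, and (2/8147)^2 = +1. Now have (329/8147).
329 ≡ 1 (mod 4), so quadratic reciprocity gives (329/8147) = (8147/329). Reduce: 8147 ≡ 251 (mod 329). Now have (251/329).
329 ≡ 1 (mod 4), so quadratic reciprocity gives (251/329) = (329/251). Reduce: 329 ≡ 78 (mod 251). Now have (78/251).
Factor out 2: 78 = 2·39. Since 251 ≡ 3 (mod 8), (2/251) = -1. Now have -(39/251).
Both 39 ≡ 3 and 251 ≡ 3 (mod 4), so reciprocity gives (39/251) = -(251/39). Reduce: 251 ≡ 17 (mod 39). Now have (17/39).
17 ≡ 1 (mod 4), so quadratic reciprocity gives (17/39) = (39/17). Reduce: 39 ≡ 5 (mod 17). Now have (5/17).
5 ≡ 1 (mod 4), so quadratic reciprocity gives (5/17) = (17/5). Reduce: 17 ≡ 2 (mod 5). Now have (2/5).
Factor out 2: 2 = 2. Since 5 ≡ 5 (mod 8), (2/5) = -1. Now have -(1/5).
(1/5) = 1. Collecting the sign factors: -1.
(1316/8147) = -1, and 8147 is prime, so 1316 is not a quadratic residue mod 8147.

no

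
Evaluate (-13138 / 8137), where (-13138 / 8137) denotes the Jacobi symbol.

(-13138 / 8137)
  = (3136 / 8137)    [-13138 ≡ 3136 mod 8137]
  = (49 / 8137)    [8137 ≡ 1 mod 8 ⇒ (2 / 8137)^6 = +1]
  = (8137 / 49)    [QR: 49 ≡ 1 mod 4, sign kept]
  = (3 / 49)    [8137 ≡ 3 mod 49]
  = (49 / 3)    [QR: 49 ≡ 1 mod 4, sign kept]
  = (1 / 3)    [49 ≡ 1 mod 3]
  = 1    [(1 / 3) = 1]

1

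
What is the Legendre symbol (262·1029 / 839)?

By multiplicativity, (262·1029 / 839) = (262 / 839)·(1029 / 839).
First factor (262 / 839):
(262 / 839)
  = (131 / 839)    [839 ≡ 7 mod 8 ⇒ (2 / 839) = +1]
  = -(839 / 131)    [QR: both ≡ 3 mod 4, sign flips]
  = -(53 / 131)    [839 ≡ 53 mod 131]
  = -(131 / 53)    [QR: 53 ≡ 1 mod 4, sign kept]
  = -(25 / 53)    [131 ≡ 25 mod 53]
  = -(53 / 25)    [QR: 25 ≡ 1 mod 4, sign kept]
  = -(3 / 25)    [53 ≡ 3 mod 25]
  = -(25 / 3)    [QR: 25 ≡ 1 mod 4, sign kept]
  = -(1 / 3)    [25 ≡ 1 mod 3]
  = -1    [(1 / 3) = 1]
Second factor (1029 / 839):
(1029 / 839)
  = (190 / 839)    [1029 ≡ 190 mod 839]
  = (95 / 839)    [839 ≡ 7 mod 8 ⇒ (2 / 839) = +1]
  = -(839 / 95)    [QR: both ≡ 3 mod 4, sign flips]
  = -(79 / 95)    [839 ≡ 79 mod 95]
  = (95 / 79)    [QR: both ≡ 3 mod 4, sign flips]
  = (16 / 79)    [95 ≡ 16 mod 79]
  = (1 / 79)    [79 ≡ 7 mod 8 ⇒ (2 / 79)^4 = +1]
  = 1    [(1 / 79) = 1]
Product: (-1)·(1) = -1.

-1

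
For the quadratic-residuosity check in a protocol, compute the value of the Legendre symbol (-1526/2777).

1

(-1526/2777)
  = (1526/2777)    [2777 ≡ 1 mod 4 ⇒ (-1/2777) = +1]
  = (763/2777)    [2777 ≡ 1 mod 8 ⇒ (2/2777) = +1]
  = (2777/763)    [QR: 2777 ≡ 1 mod 4, sign kept]
  = (488/763)    [2777 ≡ 488 mod 763]
  = -(61/763)    [763 ≡ 3 mod 8 ⇒ (2/763)^3 = -1]
  = -(763/61)    [QR: 61 ≡ 1 mod 4, sign kept]
  = -(31/61)    [763 ≡ 31 mod 61]
  = -(61/31)    [QR: 61 ≡ 1 mod 4, sign kept]
  = -(30/31)    [61 ≡ 30 mod 31]
  = -(15/31)    [31 ≡ 7 mod 8 ⇒ (2/31) = +1]
  = (31/15)    [QR: both ≡ 3 mod 4, sign flips]
  = (1/15)    [31 ≡ 1 mod 15]
  = 1    [(1/15) = 1]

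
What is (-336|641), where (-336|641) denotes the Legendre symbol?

Reduce the numerator: -336 ≡ 305 (mod 641), so (-336|641) = (305|641).
305 ≡ 1 (mod 4), so quadratic reciprocity gives (305|641) = (641|305). Reduce: 641 ≡ 31 (mod 305). Now have (31|305).
305 ≡ 1 (mod 4), so quadratic reciprocity gives (31|305) = (305|31). Reduce: 305 ≡ 26 (mod 31). Now have (26|31).
Factor out 2: 26 = 2·13. Since 31 ≡ 7 (mod 8), (2|31) = +1. Now have (13|31).
13 ≡ 1 (mod 4), so quadratic reciprocity gives (13|31) = (31|13). Reduce: 31 ≡ 5 (mod 13). Now have (5|13).
5 ≡ 1 (mod 4), so quadratic reciprocity gives (5|13) = (13|5). Reduce: 13 ≡ 3 (mod 5). Now have (3|5).
5 ≡ 1 (mod 4), so quadratic reciprocity gives (3|5) = (5|3). Reduce: 5 ≡ 2 (mod 3). Now have (2|3).
Factor out 2: 2 = 2. Since 3 ≡ 3 (mod 8), (2|3) = -1. Now have -(1|3).
(1|3) = 1. Collecting the sign factors: -1.

-1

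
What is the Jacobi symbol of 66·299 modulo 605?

By multiplicativity, (66·299|605) = (66|605)·(299|605).
First factor (66|605):
Factor out 2: 66 = 2·33. Since 605 ≡ 5 (mod 8), (2|605) = -1. Now have -(33|605).
33 ≡ 1 (mod 4), so quadratic reciprocity gives (33|605) = (605|33). Reduce: 605 ≡ 11 (mod 33). Now have -(11|33).
33 ≡ 1 (mod 4), so quadratic reciprocity gives (11|33) = (33|11). Reduce: 33 ≡ 0 (mod 11). Now have -(0|11).
The numerator is now 0 with denominator 11 > 1: the symbol is 0.
Second factor (299|605):
605 ≡ 1 (mod 4), so quadratic reciprocity gives (299|605) = (605|299). Reduce: 605 ≡ 7 (mod 299). Now have (7|299).
Both 7 ≡ 3 and 299 ≡ 3 (mod 4), so reciprocity gives (7|299) = -(299|7). Reduce: 299 ≡ 5 (mod 7). Now have -(5|7).
5 ≡ 1 (mod 4), so quadratic reciprocity gives (5|7) = (7|5). Reduce: 7 ≡ 2 (mod 5). Now have -(2|5).
Factor out 2: 2 = 2. Since 5 ≡ 5 (mod 8), (2|5) = -1. Now have (1|5).
(1|5) = 1. Collecting the sign factors: 1.
Product: (0)·(1) = 0.

0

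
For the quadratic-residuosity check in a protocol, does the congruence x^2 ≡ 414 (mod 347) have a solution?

yes

Reduce the numerator: 414 ≡ 67 (mod 347), so (414|347) = (67|347).
Both 67 ≡ 3 and 347 ≡ 3 (mod 4), so reciprocity gives (67|347) = -(347|67). Reduce: 347 ≡ 12 (mod 67). Now have -(12|67).
Factor out 2: 12 = 2^2·3. Since 67 ≡ 3 (mod 8), (2|67) = -1, and (2|67)^2 = +1. Now have -(3|67).
Both 3 ≡ 3 and 67 ≡ 3 (mod 4), so reciprocity gives (3|67) = -(67|3). Reduce: 67 ≡ 1 (mod 3). Now have (1|3).
(1|3) = 1. Collecting the sign factors: 1.
The Legendre symbol is 1, so x^2 ≡ 414 (mod 347) has solution.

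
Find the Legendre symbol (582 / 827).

Factor out 2: 582 = 2·291. Since 827 ≡ 3 (mod 8), (2 / 827) = -1. Now have -(291 / 827).
Both 291 ≡ 3 and 827 ≡ 3 (mod 4), so reciprocity gives (291 / 827) = -(827 / 291). Reduce: 827 ≡ 245 (mod 291). Now have (245 / 291).
245 ≡ 1 (mod 4), so quadratic reciprocity gives (245 / 291) = (291 / 245). Reduce: 291 ≡ 46 (mod 245). Now have (46 / 245).
Factor out 2: 46 = 2·23. Since 245 ≡ 5 (mod 8), (2 / 245) = -1. Now have -(23 / 245).
245 ≡ 1 (mod 4), so quadratic reciprocity gives (23 / 245) = (245 / 23). Reduce: 245 ≡ 15 (mod 23). Now have -(15 / 23).
Both 15 ≡ 3 and 23 ≡ 3 (mod 4), so reciprocity gives (15 / 23) = -(23 / 15). Reduce: 23 ≡ 8 (mod 15). Now have (8 / 15).
Factor out 2: 8 = 2^3. Since 15 ≡ 7 (mod 8), (2 / 15) = +1, and (2 / 15)^3 = +1. Now have (1 / 15).
(1 / 15) = 1. Collecting the sign factors: 1.

1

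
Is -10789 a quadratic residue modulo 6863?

(-10789/6863)
  = (2937/6863)    [-10789 ≡ 2937 mod 6863]
  = (6863/2937)    [QR: 2937 ≡ 1 mod 4, sign kept]
  = (989/2937)    [6863 ≡ 989 mod 2937]
  = (2937/989)    [QR: 989 ≡ 1 mod 4, sign kept]
  = (959/989)    [2937 ≡ 959 mod 989]
  = (989/959)    [QR: 989 ≡ 1 mod 4, sign kept]
  = (30/959)    [989 ≡ 30 mod 959]
  = (15/959)    [959 ≡ 7 mod 8 ⇒ (2/959) = +1]
  = -(959/15)    [QR: both ≡ 3 mod 4, sign flips]
  = -(14/15)    [959 ≡ 14 mod 15]
  = -(7/15)    [15 ≡ 7 mod 8 ⇒ (2/15) = +1]
  = (15/7)    [QR: both ≡ 3 mod 4, sign flips]
  = (1/7)    [15 ≡ 1 mod 7]
  = 1    [(1/7) = 1]
(-10789/6863) = 1, and 6863 is prime, so -10789 is a quadratic residue mod 6863.

yes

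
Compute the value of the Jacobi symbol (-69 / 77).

-1

Pull out -1: (-69 / 77) = (-1 / 77)·(69 / 77). Since 77 ≡ 1 (mod 4), (-1 / 77) = +1. Now have (69 / 77).
69 ≡ 1 (mod 4), so quadratic reciprocity gives (69 / 77) = (77 / 69). Reduce: 77 ≡ 8 (mod 69). Now have (8 / 69).
Factor out 2: 8 = 2^3. Since 69 ≡ 5 (mod 8), (2 / 69) = -1, and (2 / 69)^3 = -1. Now have -(1 / 69).
(1 / 69) = 1. Collecting the sign factors: -1.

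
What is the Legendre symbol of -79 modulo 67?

1

Pull out -1: (-79/67) = (-1/67)·(79/67). Since 67 ≡ 3 (mod 4), (-1/67) = -1. Now have -(79/67).
Reduce the numerator: 79 ≡ 12 (mod 67), so (79/67) = (12/67).
Factor out 2: 12 = 2^2·3. Since 67 ≡ 3 (mod 8), (2/67) = -1, and (2/67)^2 = +1. Now have -(3/67).
Both 3 ≡ 3 and 67 ≡ 3 (mod 4), so reciprocity gives (3/67) = -(67/3). Reduce: 67 ≡ 1 (mod 3). Now have (1/3).
(1/3) = 1. Collecting the sign factors: 1.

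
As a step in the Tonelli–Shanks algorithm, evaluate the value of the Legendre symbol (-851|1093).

-1

Reduce the numerator: -851 ≡ 242 (mod 1093), so (-851|1093) = (242|1093).
Factor out 2: 242 = 2·121. Since 1093 ≡ 5 (mod 8), (2|1093) = -1. Now have -(121|1093).
121 ≡ 1 (mod 4), so quadratic reciprocity gives (121|1093) = (1093|121). Reduce: 1093 ≡ 4 (mod 121). Now have -(4|121).
Factor out 2: 4 = 2^2. Since 121 ≡ 1 (mod 8), (2|121) = +1, and (2|121)^2 = +1. Now have -(1|121).
(1|121) = 1. Collecting the sign factors: -1.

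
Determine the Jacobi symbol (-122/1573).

(-122/1573)
  = (122/1573)    [1573 ≡ 1 mod 4 ⇒ (-1/1573) = +1]
  = -(61/1573)    [1573 ≡ 5 mod 8 ⇒ (2/1573) = -1]
  = -(1573/61)    [QR: 61 ≡ 1 mod 4, sign kept]
  = -(48/61)    [1573 ≡ 48 mod 61]
  = -(3/61)    [61 ≡ 5 mod 8 ⇒ (2/61)^4 = +1]
  = -(61/3)    [QR: 61 ≡ 1 mod 4, sign kept]
  = -(1/3)    [61 ≡ 1 mod 3]
  = -1    [(1/3) = 1]

-1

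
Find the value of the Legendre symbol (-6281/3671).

(-6281/3671)
  = (1061/3671)    [-6281 ≡ 1061 mod 3671]
  = (3671/1061)    [QR: 1061 ≡ 1 mod 4, sign kept]
  = (488/1061)    [3671 ≡ 488 mod 1061]
  = -(61/1061)    [1061 ≡ 5 mod 8 ⇒ (2/1061)^3 = -1]
  = -(1061/61)    [QR: 61 ≡ 1 mod 4, sign kept]
  = -(24/61)    [1061 ≡ 24 mod 61]
  = (3/61)    [61 ≡ 5 mod 8 ⇒ (2/61)^3 = -1]
  = (61/3)    [QR: 61 ≡ 1 mod 4, sign kept]
  = (1/3)    [61 ≡ 1 mod 3]
  = 1    [(1/3) = 1]

1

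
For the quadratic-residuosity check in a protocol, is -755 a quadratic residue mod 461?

yes

(-755|461)
  = (755|461)    [461 ≡ 1 mod 4 ⇒ (-1|461) = +1]
  = (294|461)    [755 ≡ 294 mod 461]
  = -(147|461)    [461 ≡ 5 mod 8 ⇒ (2|461) = -1]
  = -(461|147)    [QR: 461 ≡ 1 mod 4, sign kept]
  = -(20|147)    [461 ≡ 20 mod 147]
  = -(5|147)    [147 ≡ 3 mod 8 ⇒ (2|147)^2 = +1]
  = -(147|5)    [QR: 5 ≡ 1 mod 4, sign kept]
  = -(2|5)    [147 ≡ 2 mod 5]
  = (1|5)    [5 ≡ 5 mod 8 ⇒ (2|5) = -1]
  = 1    [(1|5) = 1]
The Legendre symbol is 1, so x^2 ≡ -755 (mod 461) has solution.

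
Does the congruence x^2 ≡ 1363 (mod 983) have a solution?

(1363/983)
  = (380/983)    [1363 ≡ 380 mod 983]
  = (95/983)    [983 ≡ 7 mod 8 ⇒ (2/983)^2 = +1]
  = -(983/95)    [QR: both ≡ 3 mod 4, sign flips]
  = -(33/95)    [983 ≡ 33 mod 95]
  = -(95/33)    [QR: 33 ≡ 1 mod 4, sign kept]
  = -(29/33)    [95 ≡ 29 mod 33]
  = -(33/29)    [QR: 29 ≡ 1 mod 4, sign kept]
  = -(4/29)    [33 ≡ 4 mod 29]
  = -(1/29)    [29 ≡ 5 mod 8 ⇒ (2/29)^2 = +1]
  = -1    [(1/29) = 1]
(1363/983) = -1, and 983 is prime, so 1363 is not a quadratic residue mod 983.

no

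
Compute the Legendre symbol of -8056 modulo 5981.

-1

Reduce the numerator: -8056 ≡ 3906 (mod 5981), so (-8056|5981) = (3906|5981).
Factor out 2: 3906 = 2·1953. Since 5981 ≡ 5 (mod 8), (2|5981) = -1. Now have -(1953|5981).
1953 ≡ 1 (mod 4), so quadratic reciprocity gives (1953|5981) = (5981|1953). Reduce: 5981 ≡ 122 (mod 1953). Now have -(122|1953).
Factor out 2: 122 = 2·61. Since 1953 ≡ 1 (mod 8), (2|1953) = +1. Now have -(61|1953).
61 ≡ 1 (mod 4), so quadratic reciprocity gives (61|1953) = (1953|61). Reduce: 1953 ≡ 1 (mod 61). Now have -(1|61).
(1|61) = 1. Collecting the sign factors: -1.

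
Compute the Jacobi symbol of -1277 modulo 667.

-1

(-1277/667)
  = (57/667)    [-1277 ≡ 57 mod 667]
  = (667/57)    [QR: 57 ≡ 1 mod 4, sign kept]
  = (40/57)    [667 ≡ 40 mod 57]
  = (5/57)    [57 ≡ 1 mod 8 ⇒ (2/57)^3 = +1]
  = (57/5)    [QR: 5 ≡ 1 mod 4, sign kept]
  = (2/5)    [57 ≡ 2 mod 5]
  = -(1/5)    [5 ≡ 5 mod 8 ⇒ (2/5) = -1]
  = -1    [(1/5) = 1]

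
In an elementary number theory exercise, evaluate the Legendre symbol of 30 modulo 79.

-1

(30 / 79)
  = (15 / 79)    [79 ≡ 7 mod 8 ⇒ (2 / 79) = +1]
  = -(79 / 15)    [QR: both ≡ 3 mod 4, sign flips]
  = -(4 / 15)    [79 ≡ 4 mod 15]
  = -(1 / 15)    [15 ≡ 7 mod 8 ⇒ (2 / 15)^2 = +1]
  = -1    [(1 / 15) = 1]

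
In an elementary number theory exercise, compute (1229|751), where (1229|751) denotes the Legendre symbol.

(1229|751)
  = (478|751)    [1229 ≡ 478 mod 751]
  = (239|751)    [751 ≡ 7 mod 8 ⇒ (2|751) = +1]
  = -(751|239)    [QR: both ≡ 3 mod 4, sign flips]
  = -(34|239)    [751 ≡ 34 mod 239]
  = -(17|239)    [239 ≡ 7 mod 8 ⇒ (2|239) = +1]
  = -(239|17)    [QR: 17 ≡ 1 mod 4, sign kept]
  = -(1|17)    [239 ≡ 1 mod 17]
  = -1    [(1|17) = 1]

-1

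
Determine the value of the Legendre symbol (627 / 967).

Both 627 ≡ 3 and 967 ≡ 3 (mod 4), so reciprocity gives (627 / 967) = -(967 / 627). Reduce: 967 ≡ 340 (mod 627). Now have -(340 / 627).
Factor out 2: 340 = 2^2·85. Since 627 ≡ 3 (mod 8), (2 / 627) = -1, and (2 / 627)^2 = +1. Now have -(85 / 627).
85 ≡ 1 (mod 4), so quadratic reciprocity gives (85 / 627) = (627 / 85). Reduce: 627 ≡ 32 (mod 85). Now have -(32 / 85).
Factor out 2: 32 = 2^5. Since 85 ≡ 5 (mod 8), (2 / 85) = -1, and (2 / 85)^5 = -1. Now have (1 / 85).
(1 / 85) = 1. Collecting the sign factors: 1.

1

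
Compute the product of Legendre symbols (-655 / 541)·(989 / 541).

By multiplicativity, (-655·989 / 541) = (-655 / 541)·(989 / 541).
First factor (-655 / 541):
(-655 / 541)
  = (655 / 541)    [541 ≡ 1 mod 4 ⇒ (-1 / 541) = +1]
  = (114 / 541)    [655 ≡ 114 mod 541]
  = -(57 / 541)    [541 ≡ 5 mod 8 ⇒ (2 / 541) = -1]
  = -(541 / 57)    [QR: 57 ≡ 1 mod 4, sign kept]
  = -(28 / 57)    [541 ≡ 28 mod 57]
  = -(7 / 57)    [57 ≡ 1 mod 8 ⇒ (2 / 57)^2 = +1]
  = -(57 / 7)    [QR: 57 ≡ 1 mod 4, sign kept]
  = -(1 / 7)    [57 ≡ 1 mod 7]
  = -1    [(1 / 7) = 1]
Second factor (989 / 541):
(989 / 541)
  = (448 / 541)    [989 ≡ 448 mod 541]
  = (7 / 541)    [541 ≡ 5 mod 8 ⇒ (2 / 541)^6 = +1]
  = (541 / 7)    [QR: 541 ≡ 1 mod 4, sign kept]
  = (2 / 7)    [541 ≡ 2 mod 7]
  = (1 / 7)    [7 ≡ 7 mod 8 ⇒ (2 / 7) = +1]
  = 1    [(1 / 7) = 1]
Product: (-1)·(1) = -1.

-1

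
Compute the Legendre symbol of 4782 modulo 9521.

-1

(4782/9521)
  = (2391/9521)    [9521 ≡ 1 mod 8 ⇒ (2/9521) = +1]
  = (9521/2391)    [QR: 9521 ≡ 1 mod 4, sign kept]
  = (2348/2391)    [9521 ≡ 2348 mod 2391]
  = (587/2391)    [2391 ≡ 7 mod 8 ⇒ (2/2391)^2 = +1]
  = -(2391/587)    [QR: both ≡ 3 mod 4, sign flips]
  = -(43/587)    [2391 ≡ 43 mod 587]
  = (587/43)    [QR: both ≡ 3 mod 4, sign flips]
  = (28/43)    [587 ≡ 28 mod 43]
  = (7/43)    [43 ≡ 3 mod 8 ⇒ (2/43)^2 = +1]
  = -(43/7)    [QR: both ≡ 3 mod 4, sign flips]
  = -(1/7)    [43 ≡ 1 mod 7]
  = -1    [(1/7) = 1]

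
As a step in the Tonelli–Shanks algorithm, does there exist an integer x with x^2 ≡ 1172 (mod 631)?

Reduce the numerator: 1172 ≡ 541 (mod 631), so (1172|631) = (541|631).
541 ≡ 1 (mod 4), so quadratic reciprocity gives (541|631) = (631|541). Reduce: 631 ≡ 90 (mod 541). Now have (90|541).
Factor out 2: 90 = 2·45. Since 541 ≡ 5 (mod 8), (2|541) = -1. Now have -(45|541).
45 ≡ 1 (mod 4), so quadratic reciprocity gives (45|541) = (541|45). Reduce: 541 ≡ 1 (mod 45). Now have -(1|45).
(1|45) = 1. Collecting the sign factors: -1.
(1172|631) = -1, and 631 is prime, so 1172 is not a quadratic residue mod 631.

no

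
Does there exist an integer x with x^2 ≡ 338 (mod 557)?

no

(338|557)
  = -(169|557)    [557 ≡ 5 mod 8 ⇒ (2|557) = -1]
  = -(557|169)    [QR: 169 ≡ 1 mod 4, sign kept]
  = -(50|169)    [557 ≡ 50 mod 169]
  = -(25|169)    [169 ≡ 1 mod 8 ⇒ (2|169) = +1]
  = -(169|25)    [QR: 25 ≡ 1 mod 4, sign kept]
  = -(19|25)    [169 ≡ 19 mod 25]
  = -(25|19)    [QR: 25 ≡ 1 mod 4, sign kept]
  = -(6|19)    [25 ≡ 6 mod 19]
  = (3|19)    [19 ≡ 3 mod 8 ⇒ (2|19) = -1]
  = -(19|3)    [QR: both ≡ 3 mod 4, sign flips]
  = -(1|3)    [19 ≡ 1 mod 3]
  = -1    [(1|3) = 1]
(338|557) = -1, and 557 is prime, so 338 is not a quadratic residue mod 557.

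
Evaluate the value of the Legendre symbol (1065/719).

(1065/719)
  = (346/719)    [1065 ≡ 346 mod 719]
  = (173/719)    [719 ≡ 7 mod 8 ⇒ (2/719) = +1]
  = (719/173)    [QR: 173 ≡ 1 mod 4, sign kept]
  = (27/173)    [719 ≡ 27 mod 173]
  = (173/27)    [QR: 173 ≡ 1 mod 4, sign kept]
  = (11/27)    [173 ≡ 11 mod 27]
  = -(27/11)    [QR: both ≡ 3 mod 4, sign flips]
  = -(5/11)    [27 ≡ 5 mod 11]
  = -(11/5)    [QR: 5 ≡ 1 mod 4, sign kept]
  = -(1/5)    [11 ≡ 1 mod 5]
  = -1    [(1/5) = 1]

-1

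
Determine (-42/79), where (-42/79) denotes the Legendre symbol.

-1

Pull out -1: (-42/79) = (-1/79)·(42/79). Since 79 ≡ 3 (mod 4), (-1/79) = -1. Now have -(42/79).
Factor out 2: 42 = 2·21. Since 79 ≡ 7 (mod 8), (2/79) = +1. Now have -(21/79).
21 ≡ 1 (mod 4), so quadratic reciprocity gives (21/79) = (79/21). Reduce: 79 ≡ 16 (mod 21). Now have -(16/21).
Factor out 2: 16 = 2^4. Since 21 ≡ 5 (mod 8), (2/21) = -1, and (2/21)^4 = +1. Now have -(1/21).
(1/21) = 1. Collecting the sign factors: -1.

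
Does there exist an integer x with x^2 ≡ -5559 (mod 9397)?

Pull out -1: (-5559/9397) = (-1/9397)·(5559/9397). Since 9397 ≡ 1 (mod 4), (-1/9397) = +1. Now have (5559/9397).
9397 ≡ 1 (mod 4), so quadratic reciprocity gives (5559/9397) = (9397/5559). Reduce: 9397 ≡ 3838 (mod 5559). Now have (3838/5559).
Factor out 2: 3838 = 2·1919. Since 5559 ≡ 7 (mod 8), (2/5559) = +1. Now have (1919/5559).
Both 1919 ≡ 3 and 5559 ≡ 3 (mod 4), so reciprocity gives (1919/5559) = -(5559/1919). Reduce: 5559 ≡ 1721 (mod 1919). Now have -(1721/1919).
1721 ≡ 1 (mod 4), so quadratic reciprocity gives (1721/1919) = (1919/1721). Reduce: 1919 ≡ 198 (mod 1721). Now have -(198/1721).
Factor out 2: 198 = 2·99. Since 1721 ≡ 1 (mod 8), (2/1721) = +1. Now have -(99/1721).
1721 ≡ 1 (mod 4), so quadratic reciprocity gives (99/1721) = (1721/99). Reduce: 1721 ≡ 38 (mod 99). Now have -(38/99).
Factor out 2: 38 = 2·19. Since 99 ≡ 3 (mod 8), (2/99) = -1. Now have (19/99).
Both 19 ≡ 3 and 99 ≡ 3 (mod 4), so reciprocity gives (19/99) = -(99/19). Reduce: 99 ≡ 4 (mod 19). Now have -(4/19).
Factor out 2: 4 = 2^2. Since 19 ≡ 3 (mod 8), (2/19) = -1, and (2/19)^2 = +1. Now have -(1/19).
(1/19) = 1. Collecting the sign factors: -1.
The Legendre symbol is -1, so x^2 ≡ -5559 (mod 9397) has no solution.

no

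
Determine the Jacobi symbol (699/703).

-1

(699/703)
  = -(703/699)    [QR: both ≡ 3 mod 4, sign flips]
  = -(4/699)    [703 ≡ 4 mod 699]
  = -(1/699)    [699 ≡ 3 mod 8 ⇒ (2/699)^2 = +1]
  = -1    [(1/699) = 1]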